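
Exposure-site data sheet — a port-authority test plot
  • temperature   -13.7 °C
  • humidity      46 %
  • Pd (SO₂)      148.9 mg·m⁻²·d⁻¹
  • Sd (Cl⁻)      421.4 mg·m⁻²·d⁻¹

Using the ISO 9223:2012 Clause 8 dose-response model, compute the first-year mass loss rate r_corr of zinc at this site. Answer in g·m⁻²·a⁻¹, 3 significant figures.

r_corr = 4.57 g·m⁻²·a⁻¹

zinc: T≤10 °C ⇒ hinge +0.038·(-13.7−10) = -0.9006
  Pd branch = 0.0129·Pd^0.44·e^(0.046·RH+f) = 0.3931 μm/a
  Sd branch = 0.0175·Sd^0.57·e^(0.008·RH+0.085·T) = 0.2473 μm/a
  r_corr = 0.3931 + 0.2473 = 0.6404 μm/a
Convert to mass loss: 0.6404 μm/a × 7.14 g/cm³ = 4.572 g·m⁻²·a⁻¹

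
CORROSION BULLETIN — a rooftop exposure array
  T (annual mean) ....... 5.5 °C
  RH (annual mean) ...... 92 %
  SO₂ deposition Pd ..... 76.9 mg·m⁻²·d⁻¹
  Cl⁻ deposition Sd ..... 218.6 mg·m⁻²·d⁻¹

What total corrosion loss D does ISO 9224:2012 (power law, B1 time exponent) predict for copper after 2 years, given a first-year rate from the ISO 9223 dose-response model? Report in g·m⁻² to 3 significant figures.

copper: f(T) = +0.126·(T−10) [T≤10 °C] = -0.5670
  sulphur-dioxide contribution → 2.117 μm/a
  chloride contribution → 1.577 μm/a
  ⇒ r_corr(copper) = 3.694 μm/a
ISO 9224: D(t) = r_corr · t^b with b = 0.667 (copper, B1)
  D(2) = 3.694 × 2^0.667 = 3.694 × 1.588 = 5.865 μm
  Mass loss = 5.865 μm × 8.96 g/cm³ = 52.55 g·m⁻²

D(2) = 52.6 g·m⁻²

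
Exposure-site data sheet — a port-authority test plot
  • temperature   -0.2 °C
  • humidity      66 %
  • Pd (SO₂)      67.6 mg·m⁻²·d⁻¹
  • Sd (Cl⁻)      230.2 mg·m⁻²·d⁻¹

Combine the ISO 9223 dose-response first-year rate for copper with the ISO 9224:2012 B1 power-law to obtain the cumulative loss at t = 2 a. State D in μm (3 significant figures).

D(2) = 1.10 μm

copper: T≤10 °C ⇒ hinge +0.126·(-0.2−10) = -1.2852
  SO₂ term: 0.0053·67.6^0.26·exp(0.059·66-1.2852) = 0.2153
  Cl⁻ term: 0.01025·230.2^0.27·exp(0.036·66+0.049·-0.2) = 0.4744
  r_corr = 0.2153 + 0.4744 = 0.6897 μm/a
Power-law: D(2) = r_corr · 2^0.667
  D(2) = 0.6897 × 2^0.667 = 0.6897 × 1.588 = 1.095 μm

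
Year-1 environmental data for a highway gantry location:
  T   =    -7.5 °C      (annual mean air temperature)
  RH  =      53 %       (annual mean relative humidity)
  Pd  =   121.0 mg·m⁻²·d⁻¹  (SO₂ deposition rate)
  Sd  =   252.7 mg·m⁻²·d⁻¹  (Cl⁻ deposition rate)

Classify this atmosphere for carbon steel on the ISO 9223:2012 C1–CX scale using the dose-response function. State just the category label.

carbon steel: T≤10 °C ⇒ hinge +0.150·(-7.5−10) = -2.6250
  sulphur-dioxide contribution → 4.481 μm/a
  chloride contribution → 13.41 μm/a
  ⇒ r_corr(carbon steel) = 17.89 μm/a
ISO 9223 Table 2 (carbon steel): 1.3 < 17.9 ≤ 25 μm/a ⇒ C2

C2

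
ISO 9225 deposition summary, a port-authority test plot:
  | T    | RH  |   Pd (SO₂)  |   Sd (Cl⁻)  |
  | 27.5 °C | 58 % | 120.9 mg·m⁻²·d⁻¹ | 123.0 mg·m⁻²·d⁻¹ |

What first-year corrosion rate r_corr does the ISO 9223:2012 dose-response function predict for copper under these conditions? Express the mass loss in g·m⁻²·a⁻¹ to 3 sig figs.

r_corr = 11.7 g·m⁻²·a⁻¹

copper: temperature factor f = -0.080·(17.5) = -1.4000
  Pd branch = 0.0053·Pd^0.26·e^(0.059·RH+f) = 0.1393 μm/a
  Sd branch = 0.01025·Sd^0.27·e^(0.036·RH+0.049·T) = 1.167 μm/a
  sum: 0.1393 + 1.167 → r_corr = 1.306 μm/a
Convert to mass loss: 1.306 μm/a × 8.96 g/cm³ = 11.7 g·m⁻²·a⁻¹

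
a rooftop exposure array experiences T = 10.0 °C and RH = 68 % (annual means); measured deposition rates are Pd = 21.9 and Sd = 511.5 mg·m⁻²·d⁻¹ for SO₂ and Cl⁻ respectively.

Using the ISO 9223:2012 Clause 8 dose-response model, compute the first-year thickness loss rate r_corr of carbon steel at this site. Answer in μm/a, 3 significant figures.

carbon steel: T≤10 °C ⇒ hinge +0.150·(10.0−10) = +0.0000
  Pd branch = 1.77·Pd^0.52·e^(0.02·RH+f) = 34.33 μm/a
  Cl⁻ term: 0.102·511.5^0.62·exp(0.033·68+0.04·10.0) = 68.61
  r_corr = 34.33 + 68.61 = 102.9 μm/a

r_corr = 103 μm/a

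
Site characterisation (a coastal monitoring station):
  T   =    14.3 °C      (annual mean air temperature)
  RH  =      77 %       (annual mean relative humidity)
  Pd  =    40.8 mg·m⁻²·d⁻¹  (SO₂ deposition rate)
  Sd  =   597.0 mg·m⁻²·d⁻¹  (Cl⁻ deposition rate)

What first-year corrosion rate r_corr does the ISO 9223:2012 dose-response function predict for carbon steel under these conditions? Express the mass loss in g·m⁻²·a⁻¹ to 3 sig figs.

r_corr = 1.30e+03 g·m⁻²·a⁻¹

carbon steel: T>10 °C ⇒ hinge -0.054·(14.3−10) = -0.2322
  sulphur-dioxide contribution → 45.03 μm/a
  chloride contribution → 120.7 μm/a
  total first-year rate 165.7 μm/a
Convert to mass loss: 165.7 μm/a × 7.85 g/cm³ = 1301 g·m⁻²·a⁻¹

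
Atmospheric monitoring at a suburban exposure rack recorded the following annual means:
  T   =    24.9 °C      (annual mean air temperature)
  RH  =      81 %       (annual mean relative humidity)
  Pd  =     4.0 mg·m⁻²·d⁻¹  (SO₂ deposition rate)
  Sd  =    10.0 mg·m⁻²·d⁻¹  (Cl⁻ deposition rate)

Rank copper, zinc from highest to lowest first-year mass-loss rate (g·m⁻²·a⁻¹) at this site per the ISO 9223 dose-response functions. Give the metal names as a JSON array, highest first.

copper: T>10 °C ⇒ hinge -0.080·(24.9−10) = -1.1920
  Pd branch = 0.0053·Pd^0.26·e^(0.059·RH+f) = 0.2746 μm/a
  Cl⁻ term: 0.01025·10.0^0.27·exp(0.036·81+0.049·24.9) = 1.194
  sum: 0.2746 + 1.194 → r_corr = 1.469 μm/a
  mass loss = 1.469 μm/a × 8.96 g/cm³ = 13.16 g·m⁻²·a⁻¹
zinc: temperature factor f = -0.071·(14.9) = -1.0579
  Pd branch = 0.0129·Pd^0.44·e^(0.046·RH+f) = 0.3422 μm/a
  Cl⁻ term: 0.0175·10.0^0.57·exp(0.008·81+0.085·24.9) = 1.032
  sum: 0.3422 + 1.032 → r_corr = 1.374 μm/a
  mass loss = 1.374 μm/a × 7.14 g/cm³ = 9.811 g·m⁻²·a⁻¹
Ordering by g·m⁻²·a⁻¹: copper (13.2) > zinc (9.81)

["copper", "zinc"]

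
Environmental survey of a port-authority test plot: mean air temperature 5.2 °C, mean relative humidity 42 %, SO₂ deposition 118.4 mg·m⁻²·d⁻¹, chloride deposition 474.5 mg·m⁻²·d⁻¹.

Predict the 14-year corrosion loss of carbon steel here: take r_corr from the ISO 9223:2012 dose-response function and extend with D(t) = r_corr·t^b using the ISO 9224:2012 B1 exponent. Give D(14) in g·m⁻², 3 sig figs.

D(14) = 1.46e+03 g·m⁻²

carbon steel: f(T) = +0.150·(T−10) [T≤10 °C] = -0.7200
  SO₂ term: 1.77·118.4^0.52·exp(0.02·42-0.7200) = 23.89
  Cl⁻ term: 0.102·474.5^0.62·exp(0.033·42+0.04·5.2) = 22.92
  sum: 23.89 + 22.92 → r_corr = 46.81 μm/a
ISO 9224: D(t) = r_corr · t^b with b = 0.523 (carbon steel, B1)
  D(14) = 46.81 × 14^0.523 = 46.81 × 3.976 = 186.1 μm
  Mass loss = 186.1 μm × 7.85 g/cm³ = 1461 g·m⁻²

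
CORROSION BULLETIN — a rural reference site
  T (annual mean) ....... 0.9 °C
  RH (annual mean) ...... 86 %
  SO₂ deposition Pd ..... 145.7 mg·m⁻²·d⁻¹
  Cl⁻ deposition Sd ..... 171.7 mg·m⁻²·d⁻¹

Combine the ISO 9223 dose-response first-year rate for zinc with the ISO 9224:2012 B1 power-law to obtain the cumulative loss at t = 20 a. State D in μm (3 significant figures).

zinc: f(T) = +0.038·(T−10) [T≤10 °C] = -0.3458
  sulphur-dioxide contribution → 4.27 μm/a
  chloride contribution → 0.7061 μm/a
  ⇒ r_corr(zinc) = 4.976 μm/a
Power-law: D(20) = r_corr · 20^0.813
  D(20) = 4.976 × 20^0.813 = 4.976 × 11.42 = 56.83 μm

D(20) = 56.8 μm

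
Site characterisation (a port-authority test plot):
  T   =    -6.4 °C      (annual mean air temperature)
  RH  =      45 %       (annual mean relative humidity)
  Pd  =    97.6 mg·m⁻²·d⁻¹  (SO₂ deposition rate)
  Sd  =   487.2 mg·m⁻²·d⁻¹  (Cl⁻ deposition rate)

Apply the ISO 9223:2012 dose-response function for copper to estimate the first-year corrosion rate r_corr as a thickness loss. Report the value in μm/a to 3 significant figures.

copper: temperature factor f = +0.126·(-16.4) = -2.0664
  sulphur-dioxide contribution → 0.03142 μm/a
  chloride contribution → 0.2013 μm/a
  ⇒ r_corr(copper) = 0.2327 μm/a

r_corr = 0.233 μm/a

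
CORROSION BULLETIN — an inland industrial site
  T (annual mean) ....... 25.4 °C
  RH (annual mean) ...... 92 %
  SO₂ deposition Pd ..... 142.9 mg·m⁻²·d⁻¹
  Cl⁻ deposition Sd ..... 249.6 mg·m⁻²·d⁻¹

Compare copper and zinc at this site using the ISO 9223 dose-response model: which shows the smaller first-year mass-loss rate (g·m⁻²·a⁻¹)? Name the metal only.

copper: temperature factor f = -0.080·(15.4) = -1.2320
  sulphur-dioxide contribution → 1.279 μm/a
  chloride contribution → 4.334 μm/a
  total first-year rate 5.613 μm/a
  mass loss = 5.613 μm/a × 8.96 g/cm³ = 50.29 g·m⁻²·a⁻¹
zinc: temperature factor f = -0.071·(15.4) = -1.0934
  sulphur-dioxide contribution → 2.642 μm/a
  chloride contribution → 7.358 μm/a
  ⇒ r_corr(zinc) = 10 μm/a
  mass loss = 10 μm/a × 7.14 g/cm³ = 71.4 g·m⁻²·a⁻¹
Ordering by g·m⁻²·a⁻¹: zinc (71.4) > copper (50.3)

copper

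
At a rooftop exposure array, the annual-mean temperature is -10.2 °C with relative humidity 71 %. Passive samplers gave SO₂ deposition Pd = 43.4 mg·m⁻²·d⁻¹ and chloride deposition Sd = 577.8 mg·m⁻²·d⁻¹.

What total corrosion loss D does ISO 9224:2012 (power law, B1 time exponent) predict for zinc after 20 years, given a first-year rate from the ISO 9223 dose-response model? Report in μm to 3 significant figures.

D(20) = 15.0 μm

zinc: T≤10 °C ⇒ hinge +0.038·(-10.2−10) = -0.7676
  sulphur-dioxide contribution → 0.8244 μm/a
  chloride contribution → 0.4869 μm/a
  total first-year rate 1.311 μm/a
ISO 9224: D(t) = r_corr · t^b with b = 0.813 (zinc, B1)
  D(20) = 1.311 × 20^0.813 = 1.311 × 11.42 = 14.98 μm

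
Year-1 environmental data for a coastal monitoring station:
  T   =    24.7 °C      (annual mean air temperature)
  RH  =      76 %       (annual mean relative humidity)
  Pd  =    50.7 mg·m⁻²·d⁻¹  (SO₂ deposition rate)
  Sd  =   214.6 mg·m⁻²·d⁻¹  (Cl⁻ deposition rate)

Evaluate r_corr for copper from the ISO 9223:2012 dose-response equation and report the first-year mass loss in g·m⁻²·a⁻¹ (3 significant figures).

copper: T>10 °C ⇒ hinge -0.080·(24.7−10) = -1.1760
  Pd branch = 0.0053·Pd^0.26·e^(0.059·RH+f) = 0.402 μm/a
  Sd branch = 0.01025·Sd^0.27·e^(0.036·RH+0.049·T) = 2.26 μm/a
  r_corr = 0.402 + 2.26 = 2.662 μm/a
Convert to mass loss: 2.662 μm/a × 8.96 g/cm³ = 23.85 g·m⁻²·a⁻¹

r_corr = 23.9 g·m⁻²·a⁻¹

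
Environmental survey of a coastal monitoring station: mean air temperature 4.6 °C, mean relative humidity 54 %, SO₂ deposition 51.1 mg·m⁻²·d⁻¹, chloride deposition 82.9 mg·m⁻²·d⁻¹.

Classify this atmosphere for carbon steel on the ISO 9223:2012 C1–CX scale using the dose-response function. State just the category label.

C3

carbon steel: temperature factor f = +0.150·(-5.4) = -0.8100
  Pd branch = 1.77·Pd^0.52·e^(0.02·RH+f) = 17.93 μm/a
  Cl⁻ term: 0.102·82.9^0.62·exp(0.033·54+0.04·4.6) = 11.27
  sum: 17.93 + 11.27 → r_corr = 29.2 μm/a
ISO 9223 Table 2 (carbon steel): 25 < 29.2 ≤ 50 μm/a ⇒ C3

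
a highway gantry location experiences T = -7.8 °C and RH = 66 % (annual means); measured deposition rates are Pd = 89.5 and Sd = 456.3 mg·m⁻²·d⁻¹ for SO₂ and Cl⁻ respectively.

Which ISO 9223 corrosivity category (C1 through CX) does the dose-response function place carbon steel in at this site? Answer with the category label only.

C3

carbon steel: temperature factor f = +0.150·(-17.8) = -2.6700
  SO₂ term: 1.77·89.5^0.52·exp(0.02·66-2.6700) = 4.749
  Sd branch = 0.102·Sd^0.62·e^(0.033·RH+0.04·T) = 29.36 μm/a
  sum: 4.749 + 29.36 → r_corr = 34.11 μm/a
ISO 9223 Table 2 (carbon steel): 25 < 34.1 ≤ 50 μm/a ⇒ C3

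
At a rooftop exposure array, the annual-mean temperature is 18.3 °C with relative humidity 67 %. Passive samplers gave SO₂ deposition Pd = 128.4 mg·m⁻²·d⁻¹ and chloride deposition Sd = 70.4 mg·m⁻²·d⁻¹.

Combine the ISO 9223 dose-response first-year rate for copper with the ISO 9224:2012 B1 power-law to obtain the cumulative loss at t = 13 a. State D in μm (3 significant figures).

D(13) = 7.67 μm

copper: f(T) = -0.080·(T−10) [T>10 °C] = -0.6640
  Pd branch = 0.0053·Pd^0.26·e^(0.059·RH+f) = 0.5022 μm/a
  Sd branch = 0.01025·Sd^0.27·e^(0.036·RH+0.049·T) = 0.8841 μm/a
  sum: 0.5022 + 0.8841 → r_corr = 1.386 μm/a
Power-law: D(13) = r_corr · 13^0.667
  D(13) = 1.386 × 13^0.667 = 1.386 × 5.534 = 7.671 μm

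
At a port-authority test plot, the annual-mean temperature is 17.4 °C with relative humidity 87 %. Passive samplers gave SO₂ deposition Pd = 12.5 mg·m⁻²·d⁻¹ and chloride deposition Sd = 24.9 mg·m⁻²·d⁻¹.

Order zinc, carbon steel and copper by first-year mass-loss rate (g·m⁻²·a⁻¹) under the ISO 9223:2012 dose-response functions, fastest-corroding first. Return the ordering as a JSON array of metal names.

["carbon steel", "copper", "zinc"]

zinc: T>10 °C ⇒ hinge -0.071·(17.4−10) = -0.5254
  Pd branch = 0.0129·Pd^0.44·e^(0.046·RH+f) = 1.268 μm/a
  Cl⁻ term: 0.0175·24.9^0.57·exp(0.008·87+0.085·17.4) = 0.9626
  r_corr = 1.268 + 0.9626 = 2.231 μm/a
  mass loss = 2.231 μm/a × 7.14 g/cm³ = 15.93 g·m⁻²·a⁻¹
carbon steel: T>10 °C ⇒ hinge -0.054·(17.4−10) = -0.3996
  SO₂ term: 1.77·12.5^0.52·exp(0.02·87-0.3996) = 25.15
  Sd branch = 0.102·Sd^0.62·e^(0.033·RH+0.04·T) = 26.51 μm/a
  r_corr = 25.15 + 26.51 = 51.66 μm/a
  mass loss = 51.66 μm/a × 7.85 g/cm³ = 405.5 g·m⁻²·a⁻¹
copper: T>10 °C ⇒ hinge -0.080·(17.4−10) = -0.5920
  Pd branch = 0.0053·Pd^0.26·e^(0.059·RH+f) = 0.9585 μm/a
  Sd branch = 0.01025·Sd^0.27·e^(0.036·RH+0.049·T) = 1.313 μm/a
  sum: 0.9585 + 1.313 → r_corr = 2.271 μm/a
  mass loss = 2.271 μm/a × 8.96 g/cm³ = 20.35 g·m⁻²·a⁻¹
Ordering by g·m⁻²·a⁻¹: carbon steel (405) > copper (20.4) > zinc (15.9)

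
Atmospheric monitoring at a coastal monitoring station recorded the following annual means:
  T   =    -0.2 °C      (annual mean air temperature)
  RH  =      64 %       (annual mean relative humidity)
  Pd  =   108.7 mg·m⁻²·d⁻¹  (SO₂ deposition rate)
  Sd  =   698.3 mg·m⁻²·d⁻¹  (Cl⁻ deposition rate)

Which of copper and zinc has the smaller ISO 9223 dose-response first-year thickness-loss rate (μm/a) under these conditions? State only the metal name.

copper: T≤10 °C ⇒ hinge +0.126·(-0.2−10) = -1.2852
  SO₂ term: 0.0053·108.7^0.26·exp(0.059·64-1.2852) = 0.2165
  Sd branch = 0.01025·Sd^0.27·e^(0.036·RH+0.049·T) = 0.5956 μm/a
  r_corr = 0.2165 + 0.5956 = 0.8121 μm/a
zinc: f(T) = +0.038·(T−10) [T≤10 °C] = -0.3876
  Pd branch = 0.0129·Pd^0.44·e^(0.046·RH+f) = 1.308 μm/a
  Sd branch = 0.0175·Sd^0.57·e^(0.008·RH+0.085·T) = 1.2 μm/a
  sum: 1.308 + 1.2 → r_corr = 2.508 μm/a
Ordering by μm/a: zinc (2.51) > copper (0.812)

copper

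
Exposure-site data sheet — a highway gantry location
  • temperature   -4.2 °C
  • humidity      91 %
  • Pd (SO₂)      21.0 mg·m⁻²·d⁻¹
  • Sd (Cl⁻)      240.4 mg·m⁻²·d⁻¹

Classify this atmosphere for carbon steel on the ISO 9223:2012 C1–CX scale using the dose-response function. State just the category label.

carbon steel: temperature factor f = +0.150·(-14.2) = -2.1300
  SO₂ term: 1.77·21.0^0.52·exp(0.02·91-2.1300) = 6.323
  Sd branch = 0.102·Sd^0.62·e^(0.033·RH+0.04·T) = 52 μm/a
  sum: 6.323 + 52 → r_corr = 58.32 μm/a
Category bounds: 50…80 μm/a bracket r_corr ⇒ C4

C4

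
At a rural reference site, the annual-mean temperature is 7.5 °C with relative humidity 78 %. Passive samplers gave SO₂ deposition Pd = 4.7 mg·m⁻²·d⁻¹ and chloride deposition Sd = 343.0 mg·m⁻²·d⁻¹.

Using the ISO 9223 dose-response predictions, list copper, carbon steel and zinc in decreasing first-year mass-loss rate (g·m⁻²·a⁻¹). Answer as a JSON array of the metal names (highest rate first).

copper: temperature factor f = +0.126·(-2.5) = -0.3150
  SO₂ term: 0.0053·4.7^0.26·exp(0.059·78-0.3150) = 0.5766
  Sd branch = 0.01025·Sd^0.27·e^(0.036·RH+0.049·T) = 1.187 μm/a
  sum: 0.5766 + 1.187 → r_corr = 1.763 μm/a
  mass loss = 1.763 μm/a × 8.96 g/cm³ = 15.8 g·m⁻²·a⁻¹
carbon steel: temperature factor f = +0.150·(-2.5) = -0.3750
  SO₂ term: 1.77·4.7^0.52·exp(0.02·78-0.3750) = 12.95
  Sd branch = 0.102·Sd^0.62·e^(0.033·RH+0.04·T) = 67.4 μm/a
  sum: 12.95 + 67.4 → r_corr = 80.34 μm/a
  mass loss = 80.34 μm/a × 7.85 g/cm³ = 630.7 g·m⁻²·a⁻¹
zinc: temperature factor f = +0.038·(-2.5) = -0.0950
  SO₂ term: 0.0129·4.7^0.44·exp(0.046·78-0.0950) = 0.8381
  Sd branch = 0.0175·Sd^0.57·e^(0.008·RH+0.085·T) = 1.722 μm/a
  r_corr = 0.8381 + 1.722 = 2.56 μm/a
  mass loss = 2.56 μm/a × 7.14 g/cm³ = 18.28 g·m⁻²·a⁻¹
Ordering by g·m⁻²·a⁻¹: carbon steel (631) > zinc (18.3) > copper (15.8)

["carbon steel", "zinc", "copper"]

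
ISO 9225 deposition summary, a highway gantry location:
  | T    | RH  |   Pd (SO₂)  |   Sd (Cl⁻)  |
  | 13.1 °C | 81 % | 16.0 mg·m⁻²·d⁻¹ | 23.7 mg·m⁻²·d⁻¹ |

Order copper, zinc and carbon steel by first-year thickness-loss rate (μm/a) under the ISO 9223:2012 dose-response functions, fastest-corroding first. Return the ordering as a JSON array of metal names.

copper: temperature factor f = -0.080·(3.1) = -0.2480
  sulphur-dioxide contribution → 1.012 μm/a
  chloride contribution → 0.8454 μm/a
  total first-year rate 1.857 μm/a
zinc: temperature factor f = -0.071·(3.1) = -0.2201
  sulphur-dioxide contribution → 1.455 μm/a
  chloride contribution → 0.6189 μm/a
  ⇒ r_corr(zinc) = 2.074 μm/a
carbon steel: T>10 °C ⇒ hinge -0.054·(13.1−10) = -0.1674
  sulphur-dioxide contribution → 31.99 μm/a
  chloride contribution → 17.76 μm/a
  ⇒ r_corr(carbon steel) = 49.74 μm/a
Ordering by μm/a: carbon steel (49.7) > zinc (2.07) > copper (1.86)

["carbon steel", "zinc", "copper"]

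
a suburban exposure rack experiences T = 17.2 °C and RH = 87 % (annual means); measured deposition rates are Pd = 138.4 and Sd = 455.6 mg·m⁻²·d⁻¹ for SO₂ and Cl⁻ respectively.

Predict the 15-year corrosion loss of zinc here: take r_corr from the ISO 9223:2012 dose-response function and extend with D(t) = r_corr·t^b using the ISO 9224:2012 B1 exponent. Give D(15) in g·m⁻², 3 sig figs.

D(15) = 559 g·m⁻²

zinc: temperature factor f = -0.071·(7.2) = -0.5112
  Pd branch = 0.0129·Pd^0.44·e^(0.046·RH+f) = 3.704 μm/a
  Cl⁻ term: 0.0175·455.6^0.57·exp(0.008·87+0.085·17.2) = 4.962
  r_corr = 3.704 + 4.962 = 8.666 μm/a
Power-law: D(15) = r_corr · 15^0.813
  D(15) = 8.666 × 15^0.813 = 8.666 × 9.04 = 78.34 μm
  Mass loss = 78.34 μm × 7.14 g/cm³ = 559.4 g·m⁻²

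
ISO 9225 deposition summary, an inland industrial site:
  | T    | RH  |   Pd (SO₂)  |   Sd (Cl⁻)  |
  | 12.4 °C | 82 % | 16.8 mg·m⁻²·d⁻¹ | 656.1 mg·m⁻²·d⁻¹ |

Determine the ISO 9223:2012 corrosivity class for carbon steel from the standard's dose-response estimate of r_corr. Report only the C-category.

C5

carbon steel: T>10 °C ⇒ hinge -0.054·(12.4−10) = -0.1296
  Pd branch = 1.77·Pd^0.52·e^(0.02·RH+f) = 34.76 μm/a
  Sd branch = 0.102·Sd^0.62·e^(0.033·RH+0.04·T) = 139.9 μm/a
  sum: 34.76 + 139.9 → r_corr = 174.6 μm/a
175 μm/a falls in (80, 200] for carbon steel → category C5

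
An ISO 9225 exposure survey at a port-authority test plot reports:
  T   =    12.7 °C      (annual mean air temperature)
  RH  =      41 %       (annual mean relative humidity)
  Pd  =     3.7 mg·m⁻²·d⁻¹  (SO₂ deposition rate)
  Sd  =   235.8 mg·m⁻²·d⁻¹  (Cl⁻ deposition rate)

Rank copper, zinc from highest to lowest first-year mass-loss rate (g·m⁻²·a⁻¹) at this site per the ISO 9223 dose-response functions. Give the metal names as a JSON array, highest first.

copper: T>10 °C ⇒ hinge -0.080·(12.7−10) = -0.2160
  sulphur-dioxide contribution → 0.06742 μm/a
  chloride contribution → 0.3653 μm/a
  total first-year rate 0.4327 μm/a
  mass loss = 0.4327 μm/a × 8.96 g/cm³ = 3.877 g·m⁻²·a⁻¹
zinc: f(T) = -0.071·(T−10) [T>10 °C] = -0.1917
  sulphur-dioxide contribution → 0.1249 μm/a
  chloride contribution → 1.609 μm/a
  total first-year rate 1.734 μm/a
  mass loss = 1.734 μm/a × 7.14 g/cm³ = 12.38 g·m⁻²·a⁻¹
Ordering by g·m⁻²·a⁻¹: zinc (12.4) > copper (3.88)

["zinc", "copper"]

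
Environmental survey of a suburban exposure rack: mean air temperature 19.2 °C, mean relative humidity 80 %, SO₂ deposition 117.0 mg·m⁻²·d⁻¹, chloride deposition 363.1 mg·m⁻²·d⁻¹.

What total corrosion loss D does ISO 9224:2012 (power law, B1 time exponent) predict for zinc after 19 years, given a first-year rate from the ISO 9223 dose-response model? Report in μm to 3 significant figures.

zinc: T>10 °C ⇒ hinge -0.071·(19.2−10) = -0.6532
  SO₂ term: 0.0129·117.0^0.44·exp(0.046·80-0.6532) = 2.163
  Cl⁻ term: 0.0175·363.1^0.57·exp(0.008·80+0.085·19.2) = 4.886
  sum: 2.163 + 4.886 → r_corr = 7.049 μm/a
Power-law: D(19) = r_corr · 19^0.813
  D(19) = 7.049 × 19^0.813 = 7.049 × 10.96 = 77.23 μm

D(19) = 77.2 μm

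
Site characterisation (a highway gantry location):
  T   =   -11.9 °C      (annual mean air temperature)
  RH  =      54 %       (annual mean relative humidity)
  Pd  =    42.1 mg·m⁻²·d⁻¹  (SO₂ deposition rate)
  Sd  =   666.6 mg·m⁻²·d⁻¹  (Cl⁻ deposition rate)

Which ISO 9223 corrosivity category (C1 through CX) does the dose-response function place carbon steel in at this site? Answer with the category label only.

carbon steel: temperature factor f = +0.150·(-21.9) = -3.2850
  SO₂ term: 1.77·42.1^0.52·exp(0.02·54-3.2850) = 1.365
  Cl⁻ term: 0.102·666.6^0.62·exp(0.033·54+0.04·-11.9) = 21.21
  r_corr = 1.365 + 21.21 = 22.58 μm/a
ISO 9223 Table 2 (carbon steel): 1.3 < 22.6 ≤ 25 μm/a ⇒ C2

C2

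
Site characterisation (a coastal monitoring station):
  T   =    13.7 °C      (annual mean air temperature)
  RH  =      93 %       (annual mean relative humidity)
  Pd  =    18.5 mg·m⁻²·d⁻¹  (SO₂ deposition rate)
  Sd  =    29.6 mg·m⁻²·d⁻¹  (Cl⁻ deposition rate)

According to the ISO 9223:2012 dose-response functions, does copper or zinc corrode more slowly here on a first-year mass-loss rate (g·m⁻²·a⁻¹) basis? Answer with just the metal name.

copper: f(T) = -0.080·(T−10) [T>10 °C] = -0.2960
  SO₂ term: 0.0053·18.5^0.26·exp(0.059·93-0.2960) = 2.033
  Sd branch = 0.01025·Sd^0.27·e^(0.036·RH+0.049·T) = 1.424 μm/a
  r_corr = 2.033 + 1.424 = 3.457 μm/a
  mass loss = 3.457 μm/a × 8.96 g/cm³ = 30.98 g·m⁻²·a⁻¹
zinc: T>10 °C ⇒ hinge -0.071·(13.7−10) = -0.2627
  Pd branch = 0.0129·Pd^0.44·e^(0.046·RH+f) = 2.582 μm/a
  Cl⁻ term: 0.0175·29.6^0.57·exp(0.008·93+0.085·13.7) = 0.8138
  r_corr = 2.582 + 0.8138 = 3.396 μm/a
  mass loss = 3.396 μm/a × 7.14 g/cm³ = 24.25 g·m⁻²·a⁻¹
Ordering by g·m⁻²·a⁻¹: copper (31) > zinc (24.2)

zinc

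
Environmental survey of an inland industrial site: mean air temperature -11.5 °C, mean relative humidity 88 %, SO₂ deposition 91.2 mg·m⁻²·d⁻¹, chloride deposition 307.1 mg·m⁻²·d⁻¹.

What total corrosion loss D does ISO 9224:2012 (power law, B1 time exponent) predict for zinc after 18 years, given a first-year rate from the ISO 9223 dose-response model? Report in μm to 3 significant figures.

zinc: f(T) = +0.038·(T−10) [T≤10 °C] = -0.8170
  sulphur-dioxide contribution → 2.378 μm/a
  chloride contribution → 0.3483 μm/a
  total first-year rate 2.726 μm/a
Long-term exponent b (ISO 9224 Table 2, B1) = 0.813
  D(18) = 2.726 × 18^0.813 = 2.726 × 10.48 = 28.58 μm

D(18) = 28.6 μm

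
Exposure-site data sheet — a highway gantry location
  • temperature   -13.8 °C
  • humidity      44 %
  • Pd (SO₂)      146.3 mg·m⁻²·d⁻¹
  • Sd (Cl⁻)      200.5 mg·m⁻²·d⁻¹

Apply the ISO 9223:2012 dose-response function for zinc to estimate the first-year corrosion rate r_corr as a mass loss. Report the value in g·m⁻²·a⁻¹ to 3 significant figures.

r_corr = 3.66 g·m⁻²·a⁻¹

zinc: f(T) = +0.038·(T−10) [T≤10 °C] = -0.9044
  sulphur-dioxide contribution → 0.3544 μm/a
  chloride contribution → 0.158 μm/a
  total first-year rate 0.5124 μm/a
Convert to mass loss: 0.5124 μm/a × 7.14 g/cm³ = 3.659 g·m⁻²·a⁻¹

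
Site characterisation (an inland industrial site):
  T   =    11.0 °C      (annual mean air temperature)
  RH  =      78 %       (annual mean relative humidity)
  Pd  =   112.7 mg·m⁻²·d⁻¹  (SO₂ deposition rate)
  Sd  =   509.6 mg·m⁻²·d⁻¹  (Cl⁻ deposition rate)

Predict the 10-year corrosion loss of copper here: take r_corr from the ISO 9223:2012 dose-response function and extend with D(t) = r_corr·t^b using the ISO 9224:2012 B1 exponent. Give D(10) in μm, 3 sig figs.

D(10) = 15.0 μm

copper: f(T) = -0.080·(T−10) [T>10 °C] = -0.0800
  sulphur-dioxide contribution → 1.666 μm/a
  chloride contribution → 1.568 μm/a
  ⇒ r_corr(copper) = 3.234 μm/a
Long-term exponent b (ISO 9224 Table 2, B1) = 0.667
  D(10) = 3.234 × 10^0.667 = 3.234 × 4.645 = 15.02 μm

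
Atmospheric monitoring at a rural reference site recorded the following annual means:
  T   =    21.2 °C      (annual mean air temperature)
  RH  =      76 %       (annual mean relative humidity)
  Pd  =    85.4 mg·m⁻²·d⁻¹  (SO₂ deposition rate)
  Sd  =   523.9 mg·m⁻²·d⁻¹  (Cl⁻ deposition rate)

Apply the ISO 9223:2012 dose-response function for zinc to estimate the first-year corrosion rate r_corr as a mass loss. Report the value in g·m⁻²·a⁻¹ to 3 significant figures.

r_corr = 59.1 g·m⁻²·a⁻¹

zinc: temperature factor f = -0.071·(11.2) = -0.7952
  sulphur-dioxide contribution → 1.359 μm/a
  chloride contribution → 6.913 μm/a
  ⇒ r_corr(zinc) = 8.272 μm/a
Convert to mass loss: 8.272 μm/a × 7.14 g/cm³ = 59.06 g·m⁻²·a⁻¹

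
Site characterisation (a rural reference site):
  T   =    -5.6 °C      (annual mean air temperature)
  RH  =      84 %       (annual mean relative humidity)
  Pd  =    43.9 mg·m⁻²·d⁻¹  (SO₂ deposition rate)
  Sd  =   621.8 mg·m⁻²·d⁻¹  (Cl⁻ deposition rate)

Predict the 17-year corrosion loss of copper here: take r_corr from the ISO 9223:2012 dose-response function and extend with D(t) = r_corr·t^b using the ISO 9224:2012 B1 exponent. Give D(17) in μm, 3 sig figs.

D(17) = 7.89 μm

copper: T≤10 °C ⇒ hinge +0.126·(-5.6−10) = -1.9656
  SO₂ term: 0.0053·43.9^0.26·exp(0.059·84-1.9656) = 0.2819
  Cl⁻ term: 0.01025·621.8^0.27·exp(0.036·84+0.049·-5.6) = 0.9102
  r_corr = 0.2819 + 0.9102 = 1.192 μm/a
Power-law: D(17) = r_corr · 17^0.667
  D(17) = 1.192 × 17^0.667 = 1.192 × 6.618 = 7.889 μm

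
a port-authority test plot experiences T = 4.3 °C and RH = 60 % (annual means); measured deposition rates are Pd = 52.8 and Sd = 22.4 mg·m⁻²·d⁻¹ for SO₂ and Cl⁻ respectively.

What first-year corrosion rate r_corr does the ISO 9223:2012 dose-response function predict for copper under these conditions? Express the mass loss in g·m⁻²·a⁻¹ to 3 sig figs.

copper: f(T) = +0.126·(T−10) [T≤10 °C] = -0.7182
  sulphur-dioxide contribution → 0.2498 μm/a
  chloride contribution → 0.254 μm/a
  total first-year rate 0.5039 μm/a
Convert to mass loss: 0.5039 μm/a × 8.96 g/cm³ = 4.515 g·m⁻²·a⁻¹

r_corr = 4.51 g·m⁻²·a⁻¹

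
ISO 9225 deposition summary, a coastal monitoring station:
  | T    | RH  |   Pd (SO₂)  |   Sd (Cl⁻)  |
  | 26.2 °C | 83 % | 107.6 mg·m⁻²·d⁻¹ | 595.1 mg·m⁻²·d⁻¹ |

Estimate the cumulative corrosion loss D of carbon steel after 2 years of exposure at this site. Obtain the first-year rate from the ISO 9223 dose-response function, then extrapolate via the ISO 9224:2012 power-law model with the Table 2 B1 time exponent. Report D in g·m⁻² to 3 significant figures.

carbon steel: f(T) = -0.054·(T−10) [T>10 °C] = -0.8748
  SO₂ term: 1.77·107.6^0.52·exp(0.02·83-0.8748) = 44.21
  Cl⁻ term: 0.102·595.1^0.62·exp(0.033·83+0.04·26.2) = 236.3
  sum: 44.21 + 236.3 → r_corr = 280.5 μm/a
ISO 9224: D(t) = r_corr · t^b with b = 0.523 (carbon steel, B1)
  D(2) = 280.5 × 2^0.523 = 280.5 × 1.437 = 403.1 μm
  Mass loss = 403.1 μm × 7.85 g/cm³ = 3164 g·m⁻²

D(2) = 3.16e+03 g·m⁻²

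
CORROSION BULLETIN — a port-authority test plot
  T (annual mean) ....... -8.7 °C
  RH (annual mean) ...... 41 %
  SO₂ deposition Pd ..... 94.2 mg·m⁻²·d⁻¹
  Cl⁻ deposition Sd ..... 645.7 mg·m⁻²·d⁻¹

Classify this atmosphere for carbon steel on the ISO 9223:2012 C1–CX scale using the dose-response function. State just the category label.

carbon steel: f(T) = +0.150·(T−10) [T≤10 °C] = -2.8050
  Pd branch = 1.77·Pd^0.52·e^(0.02·RH+f) = 2.585 μm/a
  Sd branch = 0.102·Sd^0.62·e^(0.033·RH+0.04·T) = 15.39 μm/a
  sum: 2.585 + 15.39 → r_corr = 17.98 μm/a
Category bounds: 1.3…25 μm/a bracket r_corr ⇒ C2

C2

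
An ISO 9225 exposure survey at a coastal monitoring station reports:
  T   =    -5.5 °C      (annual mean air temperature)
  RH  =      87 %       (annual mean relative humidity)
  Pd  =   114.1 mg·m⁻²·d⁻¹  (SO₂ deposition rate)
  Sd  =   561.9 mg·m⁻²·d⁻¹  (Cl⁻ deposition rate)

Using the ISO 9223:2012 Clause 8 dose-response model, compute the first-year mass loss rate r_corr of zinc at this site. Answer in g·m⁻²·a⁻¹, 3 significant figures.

zinc: T≤10 °C ⇒ hinge +0.038·(-5.5−10) = -0.5890
  Pd branch = 0.0129·Pd^0.44·e^(0.046·RH+f) = 3.148 μm/a
  Cl⁻ term: 0.0175·561.9^0.57·exp(0.008·87+0.085·-5.5) = 0.812
  sum: 3.148 + 0.812 → r_corr = 3.96 μm/a
Convert to mass loss: 3.96 μm/a × 7.14 g/cm³ = 28.28 g·m⁻²·a⁻¹

r_corr = 28.3 g·m⁻²·a⁻¹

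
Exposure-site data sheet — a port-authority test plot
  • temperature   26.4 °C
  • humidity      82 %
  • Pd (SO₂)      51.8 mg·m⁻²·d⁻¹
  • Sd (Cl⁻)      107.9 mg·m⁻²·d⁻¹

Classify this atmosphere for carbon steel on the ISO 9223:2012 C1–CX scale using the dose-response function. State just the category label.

carbon steel: temperature factor f = -0.054·(16.4) = -0.8856
  Pd branch = 1.77·Pd^0.52·e^(0.02·RH+f) = 29.31 μm/a
  Sd branch = 0.102·Sd^0.62·e^(0.033·RH+0.04·T) = 79.96 μm/a
  sum: 29.31 + 79.96 → r_corr = 109.3 μm/a
109 μm/a falls in (80, 200] for carbon steel → category C5

C5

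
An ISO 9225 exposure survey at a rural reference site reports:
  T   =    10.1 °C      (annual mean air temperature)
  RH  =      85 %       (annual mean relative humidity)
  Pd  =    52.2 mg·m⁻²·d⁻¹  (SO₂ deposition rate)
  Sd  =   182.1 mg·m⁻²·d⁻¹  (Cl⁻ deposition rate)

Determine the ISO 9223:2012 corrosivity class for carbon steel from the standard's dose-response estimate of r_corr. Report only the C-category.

carbon steel: T>10 °C ⇒ hinge -0.054·(10.1−10) = -0.0054
  SO₂ term: 1.77·52.2^0.52·exp(0.02·85-0.0054) = 75.36
  Sd branch = 0.102·Sd^0.62·e^(0.033·RH+0.04·T) = 63.63 μm/a
  r_corr = 75.36 + 63.63 = 139 μm/a
Category bounds: 80…200 μm/a bracket r_corr ⇒ C5

C5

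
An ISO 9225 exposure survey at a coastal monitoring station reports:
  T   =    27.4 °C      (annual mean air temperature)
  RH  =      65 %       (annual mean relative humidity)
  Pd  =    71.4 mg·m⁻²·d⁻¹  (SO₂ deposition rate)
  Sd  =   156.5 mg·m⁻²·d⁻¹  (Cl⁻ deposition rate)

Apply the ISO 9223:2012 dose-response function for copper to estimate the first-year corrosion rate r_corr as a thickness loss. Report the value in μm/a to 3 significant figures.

copper: temperature factor f = -0.080·(17.4) = -1.3920
  sulphur-dioxide contribution → 0.185 μm/a
  chloride contribution → 1.594 μm/a
  total first-year rate 1.779 μm/a

r_corr = 1.78 μm/a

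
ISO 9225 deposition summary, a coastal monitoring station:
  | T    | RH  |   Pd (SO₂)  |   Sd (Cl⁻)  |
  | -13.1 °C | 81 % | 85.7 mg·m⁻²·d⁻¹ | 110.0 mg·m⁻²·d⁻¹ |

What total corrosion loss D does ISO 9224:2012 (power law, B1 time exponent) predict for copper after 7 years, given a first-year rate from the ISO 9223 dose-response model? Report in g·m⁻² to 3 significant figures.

D(7) = 15.2 g·m⁻²

copper: temperature factor f = +0.126·(-23.1) = -2.9106
  sulphur-dioxide contribution → 0.1092 μm/a
  chloride contribution → 0.3544 μm/a
  ⇒ r_corr(copper) = 0.4636 μm/a
ISO 9224: D(t) = r_corr · t^b with b = 0.667 (copper, B1)
  D(7) = 0.4636 × 7^0.667 = 0.4636 × 3.662 = 1.698 μm
  Mass loss = 1.698 μm × 8.96 g/cm³ = 15.21 g·m⁻²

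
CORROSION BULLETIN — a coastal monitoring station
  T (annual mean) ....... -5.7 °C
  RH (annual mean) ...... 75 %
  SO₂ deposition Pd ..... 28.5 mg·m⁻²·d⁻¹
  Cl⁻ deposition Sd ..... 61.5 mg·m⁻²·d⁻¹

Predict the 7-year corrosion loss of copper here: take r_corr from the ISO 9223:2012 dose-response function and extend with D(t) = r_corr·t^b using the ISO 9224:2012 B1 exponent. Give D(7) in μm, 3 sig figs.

D(7) = 1.82 μm

copper: temperature factor f = +0.126·(-15.7) = -1.9782
  Pd branch = 0.0053·Pd^0.26·e^(0.059·RH+f) = 0.1463 μm/a
  Sd branch = 0.01025·Sd^0.27·e^(0.036·RH+0.049·T) = 0.3508 μm/a
  sum: 0.1463 + 0.3508 → r_corr = 0.497 μm/a
Power-law: D(7) = r_corr · 7^0.667
  D(7) = 0.497 × 7^0.667 = 0.497 × 3.662 = 1.82 μm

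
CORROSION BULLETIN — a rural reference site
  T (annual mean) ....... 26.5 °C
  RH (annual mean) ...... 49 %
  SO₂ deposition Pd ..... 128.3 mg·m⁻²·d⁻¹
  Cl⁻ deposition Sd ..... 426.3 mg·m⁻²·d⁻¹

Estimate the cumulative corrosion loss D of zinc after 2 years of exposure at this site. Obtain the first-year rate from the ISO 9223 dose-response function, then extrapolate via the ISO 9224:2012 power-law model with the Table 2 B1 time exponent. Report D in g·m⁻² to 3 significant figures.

D(2) = 102 g·m⁻²

zinc: f(T) = -0.071·(T−10) [T>10 °C] = -1.1715
  SO₂ term: 0.0129·128.3^0.44·exp(0.046·49-1.1715) = 0.3224
  Sd branch = 0.0175·Sd^0.57·e^(0.008·RH+0.085·T) = 7.771 μm/a
  sum: 0.3224 + 7.771 → r_corr = 8.093 μm/a
ISO 9224: D(t) = r_corr · t^b with b = 0.813 (zinc, B1)
  D(2) = 8.093 × 2^0.813 = 8.093 × 1.757 = 14.22 μm
  Mass loss = 14.22 μm × 7.14 g/cm³ = 101.5 g·m⁻²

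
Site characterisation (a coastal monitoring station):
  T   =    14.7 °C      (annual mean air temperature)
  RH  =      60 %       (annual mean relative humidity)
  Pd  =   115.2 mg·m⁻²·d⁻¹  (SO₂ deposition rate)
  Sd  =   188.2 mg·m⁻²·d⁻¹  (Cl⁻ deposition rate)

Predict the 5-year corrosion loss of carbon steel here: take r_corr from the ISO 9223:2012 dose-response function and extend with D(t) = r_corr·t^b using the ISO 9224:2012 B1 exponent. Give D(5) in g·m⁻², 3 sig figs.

D(5) = 1.60e+03 g·m⁻²

carbon steel: T>10 °C ⇒ hinge -0.054·(14.7−10) = -0.2538
  Pd branch = 1.77·Pd^0.52·e^(0.02·RH+f) = 53.81 μm/a
  Sd branch = 0.102·Sd^0.62·e^(0.033·RH+0.04·T) = 34.21 μm/a
  sum: 53.81 + 34.21 → r_corr = 88.02 μm/a
Long-term exponent b (ISO 9224 Table 2, B1) = 0.523
  D(5) = 88.02 × 5^0.523 = 88.02 × 2.32 = 204.2 μm
  Mass loss = 204.2 μm × 7.85 g/cm³ = 1603 g·m⁻²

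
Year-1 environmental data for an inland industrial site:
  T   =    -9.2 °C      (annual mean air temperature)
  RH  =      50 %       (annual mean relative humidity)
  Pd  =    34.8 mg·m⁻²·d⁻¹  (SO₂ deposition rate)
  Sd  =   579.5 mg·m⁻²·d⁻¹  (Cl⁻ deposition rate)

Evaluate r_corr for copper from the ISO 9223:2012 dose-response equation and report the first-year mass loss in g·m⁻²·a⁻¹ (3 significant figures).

copper: T≤10 °C ⇒ hinge +0.126·(-9.2−10) = -2.4192
  SO₂ term: 0.0053·34.8^0.26·exp(0.059·50-2.4192) = 0.02268
  Sd branch = 0.01025·Sd^0.27·e^(0.036·RH+0.049·T) = 0.2201 μm/a
  r_corr = 0.02268 + 0.2201 = 0.2428 μm/a
Convert to mass loss: 0.2428 μm/a × 8.96 g/cm³ = 2.176 g·m⁻²·a⁻¹

r_corr = 2.18 g·m⁻²·a⁻¹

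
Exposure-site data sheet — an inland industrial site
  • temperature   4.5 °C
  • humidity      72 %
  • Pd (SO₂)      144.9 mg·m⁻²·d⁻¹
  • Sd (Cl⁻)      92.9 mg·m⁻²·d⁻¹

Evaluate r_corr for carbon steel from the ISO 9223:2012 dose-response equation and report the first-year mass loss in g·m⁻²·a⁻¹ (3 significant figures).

carbon steel: T≤10 °C ⇒ hinge +0.150·(4.5−10) = -0.8250
  SO₂ term: 1.77·144.9^0.52·exp(0.02·72-0.8250) = 43.53
  Sd branch = 0.102·Sd^0.62·e^(0.033·RH+0.04·T) = 21.82 μm/a
  sum: 43.53 + 21.82 → r_corr = 65.35 μm/a
Convert to mass loss: 65.35 μm/a × 7.85 g/cm³ = 513 g·m⁻²·a⁻¹

r_corr = 513 g·m⁻²·a⁻¹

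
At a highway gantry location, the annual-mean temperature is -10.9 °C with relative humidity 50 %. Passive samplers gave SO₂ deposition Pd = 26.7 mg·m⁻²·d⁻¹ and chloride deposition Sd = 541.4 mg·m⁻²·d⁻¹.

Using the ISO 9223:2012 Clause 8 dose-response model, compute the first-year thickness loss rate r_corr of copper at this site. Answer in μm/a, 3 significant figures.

r_corr = 0.216 μm/a

copper: f(T) = +0.126·(T−10) [T≤10 °C] = -2.6334
  sulphur-dioxide contribution → 0.01709 μm/a
  chloride contribution → 0.1989 μm/a
  total first-year rate 0.2159 μm/a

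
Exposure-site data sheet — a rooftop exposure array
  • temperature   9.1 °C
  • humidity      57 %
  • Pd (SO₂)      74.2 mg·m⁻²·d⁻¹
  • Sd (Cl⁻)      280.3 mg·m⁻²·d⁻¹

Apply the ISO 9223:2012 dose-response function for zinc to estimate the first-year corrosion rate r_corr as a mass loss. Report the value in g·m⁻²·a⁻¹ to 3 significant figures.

r_corr = 18.8 g·m⁻²·a⁻¹

zinc: temperature factor f = +0.038·(-0.9) = -0.0342
  SO₂ term: 0.0129·74.2^0.44·exp(0.046·57-0.0342) = 1.141
  Cl⁻ term: 0.0175·280.3^0.57·exp(0.008·57+0.085·9.1) = 1.486
  r_corr = 1.141 + 1.486 = 2.628 μm/a
Convert to mass loss: 2.628 μm/a × 7.14 g/cm³ = 18.76 g·m⁻²·a⁻¹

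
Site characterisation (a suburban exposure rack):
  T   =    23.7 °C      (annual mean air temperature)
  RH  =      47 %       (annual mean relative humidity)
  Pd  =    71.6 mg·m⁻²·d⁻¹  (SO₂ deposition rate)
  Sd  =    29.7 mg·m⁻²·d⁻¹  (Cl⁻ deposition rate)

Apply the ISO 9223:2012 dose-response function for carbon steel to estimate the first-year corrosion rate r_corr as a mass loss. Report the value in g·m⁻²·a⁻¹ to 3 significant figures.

carbon steel: temperature factor f = -0.054·(13.7) = -0.7398
  sulphur-dioxide contribution → 19.93 μm/a
  chloride contribution → 10.16 μm/a
  ⇒ r_corr(carbon steel) = 30.09 μm/a
Convert to mass loss: 30.09 μm/a × 7.85 g/cm³ = 236.2 g·m⁻²·a⁻¹

r_corr = 236 g·m⁻²·a⁻¹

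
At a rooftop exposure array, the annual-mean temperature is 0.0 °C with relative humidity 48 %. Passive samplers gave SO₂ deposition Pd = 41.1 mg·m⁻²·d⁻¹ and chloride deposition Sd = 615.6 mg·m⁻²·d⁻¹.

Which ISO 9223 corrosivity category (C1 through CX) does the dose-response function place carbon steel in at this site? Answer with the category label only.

carbon steel: f(T) = +0.150·(T−10) [T≤10 °C] = -1.5000
  sulphur-dioxide contribution → 7.123 μm/a
  chloride contribution → 26.66 μm/a
  ⇒ r_corr(carbon steel) = 33.78 μm/a
33.8 μm/a falls in (25, 50] for carbon steel → category C3

C3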